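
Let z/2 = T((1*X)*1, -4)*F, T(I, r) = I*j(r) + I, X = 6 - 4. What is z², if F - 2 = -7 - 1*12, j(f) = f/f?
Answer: 18496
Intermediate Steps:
j(f) = 1
X = 2
F = -17 (F = 2 + (-7 - 1*12) = 2 + (-7 - 12) = 2 - 19 = -17)
T(I, r) = 2*I (T(I, r) = I*1 + I = I + I = 2*I)
z = -136 (z = 2*((2*((1*2)*1))*(-17)) = 2*((2*(2*1))*(-17)) = 2*((2*2)*(-17)) = 2*(4*(-17)) = 2*(-68) = -136)
z² = (-136)² = 18496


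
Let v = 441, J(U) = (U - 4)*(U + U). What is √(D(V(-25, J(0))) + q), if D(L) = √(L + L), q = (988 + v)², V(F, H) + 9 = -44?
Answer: √(2042041 + I*√106) ≈ 1429.0 + 0.004*I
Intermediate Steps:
J(U) = 2*U*(-4 + U) (J(U) = (-4 + U)*(2*U) = 2*U*(-4 + U))
V(F, H) = -53 (V(F, H) = -9 - 44 = -53)
q = 2042041 (q = (988 + 441)² = 1429² = 2042041)
D(L) = √2*√L (D(L) = √(2*L) = √2*√L)
√(D(V(-25, J(0))) + q) = √(√2*√(-53) + 2042041) = √(√2*(I*√53) + 2042041) = √(I*√106 + 2042041) = √(2042041 + I*√106)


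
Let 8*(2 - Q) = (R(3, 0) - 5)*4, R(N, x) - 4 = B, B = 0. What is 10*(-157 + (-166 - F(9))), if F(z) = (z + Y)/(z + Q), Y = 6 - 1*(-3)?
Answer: -74650/23 ≈ -3245.7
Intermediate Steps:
R(N, x) = 4 (R(N, x) = 4 + 0 = 4)
Y = 9 (Y = 6 + 3 = 9)
Q = 5/2 (Q = 2 - (4 - 5)*4/8 = 2 - (-1)*4/8 = 2 - 1/8*(-4) = 2 + 1/2 = 5/2 ≈ 2.5000)
F(z) = (9 + z)/(5/2 + z) (F(z) = (z + 9)/(z + 5/2) = (9 + z)/(5/2 + z))
10*(-157 + (-166 - F(9))) = 10*(-157 + (-166 - 2*(9 + 9)/(5 + 2*9))) = 10*(-157 + (-166 - 2*18/(5 + 18))) = 10*(-157 + (-166 - 2*18/23)) = 10*(-157 + (-166 - 1*36/23)) = 10*(-157 + (-166 - 36/23)) = 10*(-157 - 3854/23) = 10*(-7465/23) = -74650/23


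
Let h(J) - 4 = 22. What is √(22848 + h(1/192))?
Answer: √22874 ≈ 151.24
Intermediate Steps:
h(J) = 26 (h(J) = 4 + 22 = 26)
√(22848 + h(1/192)) = √(22848 + 26) = √22874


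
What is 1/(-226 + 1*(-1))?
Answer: -1/227 ≈ -0.0044053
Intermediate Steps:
1/(-226 + 1*(-1)) = 1/(-226 - 1) = 1/(-227) = -1/227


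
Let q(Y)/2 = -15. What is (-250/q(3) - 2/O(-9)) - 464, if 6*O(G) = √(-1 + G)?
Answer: -1367/3 + 6*I*√10/5 ≈ -455.67 + 3.7947*I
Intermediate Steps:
O(G) = √(-1 + G)/6
q(Y) = -30 (q(Y) = 2*(-15) = -30)
(-250/q(3) - 2/O(-9)) - 464 = (-250/(-30) - 2*6/√(-1 - 9)) - 464 = (-250*(-1/30) - 2*(-3*I*√10/5)) - 464 = (25/3 - 2*(-3*I*√10/5)) - 464 = (25/3 - (-6)*I*√10/5) - 464 = (25/3 + 6*I*√10/5) - 464 = -1367/3 + 6*I*√10/5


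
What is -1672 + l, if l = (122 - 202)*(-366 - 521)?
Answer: 69288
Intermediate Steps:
l = 70960 (l = -80*(-887) = 70960)
-1672 + l = -1672 + 70960 = 69288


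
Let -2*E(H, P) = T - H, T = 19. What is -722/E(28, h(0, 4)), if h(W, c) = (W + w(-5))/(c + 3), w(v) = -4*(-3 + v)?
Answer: -1444/9 ≈ -160.44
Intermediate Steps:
w(v) = 12 - 4*v
h(W, c) = (32 + W)/(3 + c) (h(W, c) = (W + (12 - 4*(-5)))/(c + 3) = (W + (12 + 20))/(3 + c) = (W + 32)/(3 + c) = (32 + W)/(3 + c))
E(H, P) = -19/2 + H/2 (E(H, P) = -(19 - H)/2 = -19/2 + H/2)
-722/E(28, h(0, 4)) = -722/(-19/2 + (½)*28) = -722/(-19/2 + 14) = -722/9/2 = -722*2/9 = -1444/9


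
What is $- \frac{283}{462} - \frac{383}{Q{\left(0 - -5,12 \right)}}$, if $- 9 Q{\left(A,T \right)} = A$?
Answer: $\frac{1591099}{2310} \approx 688.79$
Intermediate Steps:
$Q{\left(A,T \right)} = - \frac{A}{9}$
$- \frac{283}{462} - \frac{383}{Q{\left(0 - -5,12 \right)}} = - \frac{283}{462} - \frac{383}{\left(- \frac{1}{9}\right) \left(0 - -5\right)} = \left(-283\right) \frac{1}{462} - \frac{383}{\left(- \frac{1}{9}\right) \left(0 + 5\right)} = - \frac{283}{462} - \frac{383}{\left(- \frac{1}{9}\right) 5} = - \frac{283}{462} - \frac{383}{- \frac{5}{9}} = - \frac{283}{462} - - \frac{3447}{5} = - \frac{283}{462} + \frac{3447}{5} = \frac{1591099}{2310}$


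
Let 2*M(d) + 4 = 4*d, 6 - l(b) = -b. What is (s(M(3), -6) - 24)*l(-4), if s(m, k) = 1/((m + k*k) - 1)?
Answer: -1870/39 ≈ -47.949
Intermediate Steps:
l(b) = 6 + b (l(b) = 6 - (-1)*b = 6 + b)
M(d) = -2 + 2*d (M(d) = -2 + (4*d)/2 = -2 + 2*d)
s(m, k) = 1/(-1 + m + k²) (s(m, k) = 1/((m + k²) - 1) = 1/(-1 + m + k²))
(s(M(3), -6) - 24)*l(-4) = (1/(-1 + (-2 + 2*3) + (-6)²) - 24)*(6 - 4) = (1/(-1 + (-2 + 6) + 36) - 24)*2 = (1/(-1 + 4 + 36) - 24)*2 = (1/39 - 24)*2 = -935/39*2 = -1870/39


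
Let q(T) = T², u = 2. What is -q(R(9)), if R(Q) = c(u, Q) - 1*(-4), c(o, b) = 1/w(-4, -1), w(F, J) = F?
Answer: -225/16 ≈ -14.063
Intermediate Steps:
c(o, b) = -¼ (c(o, b) = 1/(-4) = -¼)
R(Q) = 15/4 (R(Q) = -¼ - 1*(-4) = -¼ + 4 = 15/4)
-q(R(9)) = -(15/4)² = -1*225/16 = -225/16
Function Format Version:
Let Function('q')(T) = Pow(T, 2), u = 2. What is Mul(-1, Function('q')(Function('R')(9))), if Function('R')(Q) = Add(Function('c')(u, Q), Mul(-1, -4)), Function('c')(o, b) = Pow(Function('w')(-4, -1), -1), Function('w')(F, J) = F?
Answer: Rational(-225, 16) ≈ -14.063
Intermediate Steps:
Function('c')(o, b) = Rational(-1, 4) (Function('c')(o, b) = Pow(-4, -1) = Rational(-1, 4))
Function('R')(Q) = Rational(15, 4) (Function('R')(Q) = Add(Rational(-1, 4), Mul(-1, -4)) = Add(Rational(-1, 4), 4) = Rational(15, 4))
Mul(-1, Function('q')(Function('R')(9))) = Mul(-1, Pow(Rational(15, 4), 2)) = Mul(-1, Rational(225, 16)) = Rational(-225, 16)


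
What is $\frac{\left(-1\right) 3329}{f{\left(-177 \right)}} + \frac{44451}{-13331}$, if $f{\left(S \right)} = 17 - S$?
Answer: $- \frac{53002393}{2586214} \approx -20.494$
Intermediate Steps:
$\frac{\left(-1\right) 3329}{f{\left(-177 \right)}} + \frac{44451}{-13331} = \frac{\left(-1\right) 3329}{17 - -177} + \frac{44451}{-13331} = - \frac{3329}{17 + 177} + 44451 \left(- \frac{1}{13331}\right) = - \frac{3329}{194} - \frac{44451}{13331} = - \frac{53002393}{2586214}$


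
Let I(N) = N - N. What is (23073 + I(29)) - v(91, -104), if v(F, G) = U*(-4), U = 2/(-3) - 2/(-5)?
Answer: 346079/15 ≈ 23072.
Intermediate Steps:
U = -4/15 (U = 2*(-1/3) - 2*(-1/5) = -2/3 + 2/5 = -4/15 ≈ -0.26667)
I(N) = 0
v(F, G) = 16/15 (v(F, G) = -4/15*(-4) = 16/15)
(23073 + I(29)) - v(91, -104) = (23073 + 0) - 1*16/15 = 23073 - 16/15 = 346079/15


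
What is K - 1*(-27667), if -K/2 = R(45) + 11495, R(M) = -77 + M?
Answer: 4741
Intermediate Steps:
K = -22926 (K = -2*((-77 + 45) + 11495) = -2*(-32 + 11495) = -2*11463 = -22926)
K - 1*(-27667) = -22926 - 1*(-27667) = -22926 + 27667 = 4741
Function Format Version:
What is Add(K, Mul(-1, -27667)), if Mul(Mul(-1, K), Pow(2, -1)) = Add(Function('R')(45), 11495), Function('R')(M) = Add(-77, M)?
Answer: 4741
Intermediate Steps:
K = -22926 (K = Mul(-2, Add(Add(-77, 45), 11495)) = Mul(-2, Add(-32, 11495)) = Mul(-2, 11463) = -22926)
Add(K, Mul(-1, -27667)) = Add(-22926, Mul(-1, -27667)) = Add(-22926, 27667) = 4741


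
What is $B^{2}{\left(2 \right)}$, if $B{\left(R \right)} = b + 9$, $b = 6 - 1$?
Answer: $196$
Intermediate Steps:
$b = 5$ ($b = 6 - 1 = 5$)
$B{\left(R \right)} = 14$ ($B{\left(R \right)} = 5 + 9 = 14$)
$B^{2}{\left(2 \right)} = 14^{2} = 196$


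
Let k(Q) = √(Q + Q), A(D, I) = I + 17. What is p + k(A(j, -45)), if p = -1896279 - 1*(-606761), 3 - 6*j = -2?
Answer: -1289518 + 2*I*√14 ≈ -1.2895e+6 + 7.4833*I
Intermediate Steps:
j = ⅚ (j = ½ - ⅙*(-2) = ½ + ⅓ = ⅚ ≈ 0.83333)
A(D, I) = 17 + I
k(Q) = √2*√Q (k(Q) = √(2*Q) = √2*√Q)
p = -1289518 (p = -1896279 + 606761 = -1289518)
p + k(A(j, -45)) = -1289518 + √2*√(17 - 45) = -1289518 + √2*√(-28) = -1289518 + √2*(2*I*√7) = -1289518 + 2*I*√14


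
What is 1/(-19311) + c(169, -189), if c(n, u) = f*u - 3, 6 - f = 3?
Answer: -11007271/19311 ≈ -570.00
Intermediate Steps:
f = 3 (f = 6 - 1*3 = 6 - 3 = 3)
c(n, u) = -3 + 3*u (c(n, u) = 3*u - 3 = -3 + 3*u)
1/(-19311) + c(169, -189) = 1/(-19311) + (-3 + 3*(-189)) = -1/19311 + (-3 - 567) = -1/19311 - 570 = -11007271/19311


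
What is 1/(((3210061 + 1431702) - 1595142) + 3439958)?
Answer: 1/6486579 ≈ 1.5416e-7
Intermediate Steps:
1/(((3210061 + 1431702) - 1595142) + 3439958) = 1/((4641763 - 1595142) + 3439958) = 1/(3046621 + 3439958) = 1/6486579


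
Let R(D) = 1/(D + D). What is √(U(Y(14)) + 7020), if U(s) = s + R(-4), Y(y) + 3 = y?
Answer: √112494/4 ≈ 83.850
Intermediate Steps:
R(D) = 1/(2*D)
Y(y) = -3 + y
U(s) = -⅛ + s (U(s) = s + (½)/(-4) = s + (½)*(-¼) = s - ⅛ = -⅛ + s)
√(U(Y(14)) + 7020) = √((-⅛ + (-3 + 14)) + 7020) = √((-⅛ + 11) + 7020) = √(87/8 + 7020) = √(56247/8) = √112494/4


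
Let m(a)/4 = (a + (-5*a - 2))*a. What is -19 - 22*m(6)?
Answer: 13709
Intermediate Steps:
m(a) = 4*a*(-2 - 4*a) (m(a) = 4*((a + (-5*a - 2))*a) = 4*((a + (-2 - 5*a))*a) = 4*((-2 - 4*a)*a) = 4*(a*(-2 - 4*a)) = 4*a*(-2 - 4*a))
-19 - 22*m(6) = -19 - (-176)*6*(1 + 2*6) = -19 - (-176)*6*(1 + 12) = -19 - (-176)*6*13 = -19 - 22*(-624) = -19 + 13728 = 13709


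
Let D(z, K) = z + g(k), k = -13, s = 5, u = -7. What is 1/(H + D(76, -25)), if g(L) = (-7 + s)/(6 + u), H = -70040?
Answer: -1/69962 ≈ -1.4293e-5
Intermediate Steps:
g(L) = 2 (g(L) = (-7 + 5)/(6 - 7) = -2/(-1) = -2*(-1) = 2)
D(z, K) = 2 + z (D(z, K) = z + 2 = 2 + z)
1/(H + D(76, -25)) = 1/(-70040 + (2 + 76)) = 1/(-70040 + 78) = 1/(-69962) = -1/69962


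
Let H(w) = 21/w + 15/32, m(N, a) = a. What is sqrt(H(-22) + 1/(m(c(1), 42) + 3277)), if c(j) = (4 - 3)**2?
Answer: I*sqrt(41415590546)/292072 ≈ 0.69677*I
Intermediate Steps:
c(j) = 1 (c(j) = 1**2 = 1)
H(w) = 15/32 + 21/w (H(w) = 21/w + 15*(1/32) = 21/w + 15/32 = 15/32 + 21/w)
sqrt(H(-22) + 1/(m(c(1), 42) + 3277)) = sqrt((15/32 + 21/(-22)) + 1/(42 + 3277)) = sqrt((15/32 + 21*(-1/22)) + 1/3319) = sqrt((15/32 - 21/22) + 1/3319) = sqrt(-171/352 + 1/3319) = sqrt(-567197/1168288) = I*sqrt(41415590546)/292072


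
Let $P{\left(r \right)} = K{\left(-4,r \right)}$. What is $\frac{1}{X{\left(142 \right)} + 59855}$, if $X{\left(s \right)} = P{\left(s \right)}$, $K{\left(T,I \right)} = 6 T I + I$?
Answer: $\frac{1}{56589} \approx 1.7671 \cdot 10^{-5}$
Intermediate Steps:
$K{\left(T,I \right)} = I + 6 I T$ ($K{\left(T,I \right)} = 6 I T + I = I + 6 I T$)
$P{\left(r \right)} = - 23 r$ ($P{\left(r \right)} = r \left(1 + 6 \left(-4\right)\right) = r \left(1 - 24\right) = r \left(-23\right) = - 23 r$)
$X{\left(s \right)} = - 23 s$
$\frac{1}{X{\left(142 \right)} + 59855} = \frac{1}{\left(-23\right) 142 + 59855} = \frac{1}{-3266 + 59855} = \frac{1}{56589}$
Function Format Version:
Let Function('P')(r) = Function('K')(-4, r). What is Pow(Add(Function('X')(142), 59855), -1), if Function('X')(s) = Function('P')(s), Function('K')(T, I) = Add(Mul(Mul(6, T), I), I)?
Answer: Rational(1, 56589) ≈ 1.7671e-5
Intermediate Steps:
Function('K')(T, I) = Add(I, Mul(6, I, T)) (Function('K')(T, I) = Add(Mul(6, I, T), I) = Add(I, Mul(6, I, T)))
Function('P')(r) = Mul(-23, r) (Function('P')(r) = Mul(r, Add(1, Mul(6, -4))) = Mul(r, Add(1, -24)) = Mul(r, -23) = Mul(-23, r))
Function('X')(s) = Mul(-23, s)
Pow(Add(Function('X')(142), 59855), -1) = Pow(Add(Mul(-23, 142), 59855), -1) = Pow(Add(-3266, 59855), -1) = Pow(56589, -1) = Rational(1, 56589)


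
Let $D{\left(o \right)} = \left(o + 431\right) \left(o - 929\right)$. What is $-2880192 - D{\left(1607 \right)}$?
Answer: $-4261956$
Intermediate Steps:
$D{\left(o \right)} = \left(-929 + o\right) \left(431 + o\right)$ ($D{\left(o \right)} = \left(431 + o\right) \left(-929 + o\right) = \left(-929 + o\right) \left(431 + o\right)$)
$-2880192 - D{\left(1607 \right)} = -2880192 - \left(-400399 + 1607^{2} - 800286\right) = -2880192 - \left(-400399 + 2582449 - 800286\right) = -2880192 - 1381764 = -4261956$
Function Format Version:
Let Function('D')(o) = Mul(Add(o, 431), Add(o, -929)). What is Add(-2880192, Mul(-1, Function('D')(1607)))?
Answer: -4261956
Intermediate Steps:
Function('D')(o) = Mul(Add(-929, o), Add(431, o)) (Function('D')(o) = Mul(Add(431, o), Add(-929, o)) = Mul(Add(-929, o), Add(431, o)))
Add(-2880192, Mul(-1, Function('D')(1607))) = Add(-2880192, Mul(-1, Add(-400399, Pow(1607, 2), Mul(-498, 1607)))) = Add(-2880192, Mul(-1, Add(-400399, 2582449, -800286))) = Add(-2880192, Mul(-1, 1381764)) = Add(-2880192, -1381764) = -4261956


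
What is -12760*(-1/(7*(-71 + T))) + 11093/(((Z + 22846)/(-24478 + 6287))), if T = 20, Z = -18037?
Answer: -163495191/3893 ≈ -41997.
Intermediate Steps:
-12760*(-1/(7*(-71 + T))) + 11093/(((Z + 22846)/(-24478 + 6287))) = -12760*(-1/(7*(-71 + 20))) + 11093/(((-18037 + 22846)/(-24478 + 6287))) = -12760/((-7*(-51))) + 11093/((4809/(-18191))) = -12760/357 + 11093/((4809*(-1/18191))) = -12760*1/357 + 11093/(-4809/18191) = -12760/357 + 11093*(-18191/4809) = -12760/357 - 201792763/4809 = -163495191/3893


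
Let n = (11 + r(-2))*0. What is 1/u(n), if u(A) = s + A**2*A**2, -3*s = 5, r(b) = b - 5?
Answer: -3/5 ≈ -0.60000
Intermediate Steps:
r(b) = -5 + b
s = -5/3 (s = -1/3*5 = -5/3 ≈ -1.6667)
n = 0 (n = (11 + (-5 - 2))*0 = (11 - 7)*0 = 4*0 = 0)
u(A) = -5/3 + A**4 (u(A) = -5/3 + A**2*A**2 = -5/3 + A**4)
1/u(n) = 1/(-5/3 + 0**4) = 1/(-5/3 + 0) = 1/(-5/3) = -3/5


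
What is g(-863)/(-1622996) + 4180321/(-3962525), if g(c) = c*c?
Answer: -9735810043441/6431162224900 ≈ -1.5138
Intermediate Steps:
g(c) = c²
g(-863)/(-1622996) + 4180321/(-3962525) = (-863)²/(-1622996) + 4180321/(-3962525) = 744769*(-1/1622996) + 4180321*(-1/3962525) = -744769/1622996 - 4180321/3962525 = -9735810043441/6431162224900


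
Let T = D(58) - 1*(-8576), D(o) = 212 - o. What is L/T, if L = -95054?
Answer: -47527/4365 ≈ -10.888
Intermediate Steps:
T = 8730 (T = (212 - 1*58) - 1*(-8576) = (212 - 58) + 8576 = 154 + 8576 = 8730)
L/T = -95054/8730 = -95054*1/8730 = -47527/4365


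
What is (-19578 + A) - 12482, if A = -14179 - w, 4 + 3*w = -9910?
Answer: -128803/3 ≈ -42934.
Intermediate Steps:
w = -9914/3 (w = -4/3 + (⅓)*(-9910) = -4/3 - 9910/3 = -9914/3 ≈ -3304.7)
A = -32623/3 (A = -14179 - 1*(-9914/3) = -14179 + 9914/3 = -32623/3 ≈ -10874.)
(-19578 + A) - 12482 = (-19578 - 32623/3) - 12482 = -91357/3 - 12482 = -128803/3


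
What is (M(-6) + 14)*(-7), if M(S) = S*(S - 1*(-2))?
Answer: -266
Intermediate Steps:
M(S) = S*(2 + S) (M(S) = S*(S + 2) = S*(2 + S))
(M(-6) + 14)*(-7) = (-6*(2 - 6) + 14)*(-7) = (-6*(-4) + 14)*(-7) = (24 + 14)*(-7) = 38*(-7) = -266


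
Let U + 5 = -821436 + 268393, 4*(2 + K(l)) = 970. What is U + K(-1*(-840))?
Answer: -1105615/2 ≈ -5.5281e+5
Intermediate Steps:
K(l) = 481/2 (K(l) = -2 + (¼)*970 = -2 + 485/2 = 481/2)
U = -553048 (U = -5 + (-821436 + 268393) = -5 - 553043 = -553048)
U + K(-1*(-840)) = -553048 + 481/2 = -1105615/2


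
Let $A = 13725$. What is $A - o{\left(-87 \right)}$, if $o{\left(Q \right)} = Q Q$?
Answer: $6156$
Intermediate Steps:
$o{\left(Q \right)} = Q^{2}$
$A - o{\left(-87 \right)} = 13725 - \left(-87\right)^{2} = 13725 - 7569 = 6156$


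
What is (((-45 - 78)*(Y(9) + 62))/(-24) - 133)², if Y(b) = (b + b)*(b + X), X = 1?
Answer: 19616041/16 ≈ 1.2260e+6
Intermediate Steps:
Y(b) = 2*b*(1 + b) (Y(b) = (b + b)*(b + 1) = (2*b)*(1 + b) = 2*b*(1 + b))
(((-45 - 78)*(Y(9) + 62))/(-24) - 133)² = (((-45 - 78)*(2*9*(1 + 9) + 62))/(-24) - 133)² = (-123*(2*9*10 + 62)*(-1/24) - 133)² = (-123*(180 + 62)*(-1/24) - 133)² = (-123*242*(-1/24) - 133)² = (-29766*(-1/24) - 133)² = (4961/4 - 133)² = (4429/4)² = 19616041/16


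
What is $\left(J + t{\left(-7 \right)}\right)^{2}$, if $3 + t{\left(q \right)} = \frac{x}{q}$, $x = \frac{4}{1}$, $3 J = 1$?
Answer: $\frac{4624}{441} \approx 10.485$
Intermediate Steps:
$J = \frac{1}{3}$ ($J = \frac{1}{3} \cdot 1 = \frac{1}{3} \approx 0.33333$)
$x = 4$ ($x = 4 \cdot 1 = 4$)
$t{\left(q \right)} = -3 + \frac{4}{q}$
$\left(J + t{\left(-7 \right)}\right)^{2} = \left(\frac{1}{3} - \left(3 - \frac{4}{-7}\right)\right)^{2} = \left(\frac{1}{3} + \left(-3 + 4 \left(- \frac{1}{7}\right)\right)\right)^{2} = \left(\frac{1}{3} - \frac{25}{7}\right)^{2} = \left(- \frac{68}{21}\right)^{2} = \frac{4624}{441}$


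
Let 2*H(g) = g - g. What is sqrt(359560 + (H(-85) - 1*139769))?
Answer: sqrt(219791) ≈ 468.82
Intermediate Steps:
H(g) = 0 (H(g) = (g - g)/2 = (1/2)*0 = 0)
sqrt(359560 + (H(-85) - 1*139769)) = sqrt(359560 + (0 - 1*139769)) = sqrt(359560 + (0 - 139769)) = sqrt(359560 - 139769) = sqrt(219791)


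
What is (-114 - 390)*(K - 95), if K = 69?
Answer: 13104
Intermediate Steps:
(-114 - 390)*(K - 95) = (-114 - 390)*(69 - 95) = -504*(-26) = 13104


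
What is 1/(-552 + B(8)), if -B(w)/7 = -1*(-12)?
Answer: -1/636 ≈ -0.0015723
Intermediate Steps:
B(w) = -84 (B(w) = -(-7)*(-12) = -7*12 = -84)
1/(-552 + B(8)) = 1/(-552 - 84) = 1/(-636) = -1/636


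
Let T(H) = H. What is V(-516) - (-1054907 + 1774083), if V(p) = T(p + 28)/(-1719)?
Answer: -1236263056/1719 ≈ -7.1918e+5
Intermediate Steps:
V(p) = -28/1719 - p/1719 (V(p) = (p + 28)/(-1719) = (28 + p)*(-1/1719) = -28/1719 - p/1719)
V(-516) - (-1054907 + 1774083) = (-28/1719 - 1/1719*(-516)) - (-1054907 + 1774083) = (-28/1719 + 172/573) - 1*719176 = 488/1719 - 719176 = -1236263056/1719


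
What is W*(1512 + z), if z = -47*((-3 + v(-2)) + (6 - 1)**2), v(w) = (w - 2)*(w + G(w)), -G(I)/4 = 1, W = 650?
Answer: -422500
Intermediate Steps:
G(I) = -4 (G(I) = -4*1 = -4)
v(w) = (-4 + w)*(-2 + w) (v(w) = (w - 2)*(w - 4) = (-2 + w)*(-4 + w) = (-4 + w)*(-2 + w))
z = -2162 (z = -47*((-3 + (8 + (-2)**2 - 6*(-2))) + (6 - 1)**2) = -47*((-3 + (8 + 4 + 12)) + 5**2) = -47*((-3 + 24) + 25) = -47*(21 + 25) = -47*46 = -2162)
W*(1512 + z) = 650*(1512 - 2162) = 650*(-650) = -422500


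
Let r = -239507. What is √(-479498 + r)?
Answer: I*√719005 ≈ 847.94*I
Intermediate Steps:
√(-479498 + r) = √(-479498 - 239507) = √(-719005) = I*√719005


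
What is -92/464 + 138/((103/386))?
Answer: 6176719/11948 ≈ 516.97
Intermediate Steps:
-92/464 + 138/((103/386)) = -92*1/464 + 138/((103*(1/386))) = -23/116 + 138/(103/386) = -23/116 + 138*(386/103) = -23/116 + 53268/103 = 6176719/11948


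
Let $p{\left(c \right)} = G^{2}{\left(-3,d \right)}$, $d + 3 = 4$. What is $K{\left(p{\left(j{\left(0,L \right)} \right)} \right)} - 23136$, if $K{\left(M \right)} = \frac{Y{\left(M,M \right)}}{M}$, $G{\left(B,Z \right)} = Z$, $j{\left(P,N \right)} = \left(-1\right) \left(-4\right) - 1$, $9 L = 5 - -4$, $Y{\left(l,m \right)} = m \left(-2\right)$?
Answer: $-23138$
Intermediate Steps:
$d = 1$ ($d = -3 + 4 = 1$)
$Y{\left(l,m \right)} = - 2 m$
$L = 1$ ($L = \frac{5 - -4}{9} = \frac{5 + 4}{9} = \frac{1}{9} \cdot 9 = 1$)
$j{\left(P,N \right)} = 3$ ($j{\left(P,N \right)} = 4 - 1 = 3$)
$p{\left(c \right)} = 1$ ($p{\left(c \right)} = 1^{2} = 1$)
$K{\left(M \right)} = -2$ ($K{\left(M \right)} = \frac{\left(-2\right) M}{M} = -2$)
$K{\left(p{\left(j{\left(0,L \right)} \right)} \right)} - 23136 = -2 - 23136 = -23138$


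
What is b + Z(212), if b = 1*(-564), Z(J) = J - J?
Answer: -564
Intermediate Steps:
Z(J) = 0
b = -564
b + Z(212) = -564 + 0 = -564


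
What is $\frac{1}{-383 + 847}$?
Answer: $\frac{1}{464} \approx 0.0021552$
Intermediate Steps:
$\frac{1}{-383 + 847} = \frac{1}{464}$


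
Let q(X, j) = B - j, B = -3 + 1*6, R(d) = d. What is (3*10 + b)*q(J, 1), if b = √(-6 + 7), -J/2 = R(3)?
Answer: 62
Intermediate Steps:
J = -6 (J = -2*3 = -6)
b = 1 (b = √1 = 1)
B = 3 (B = -3 + 6 = 3)
q(X, j) = 3 - j
(3*10 + b)*q(J, 1) = (3*10 + 1)*(3 - 1*1) = (30 + 1)*(3 - 1) = 31*2 = 62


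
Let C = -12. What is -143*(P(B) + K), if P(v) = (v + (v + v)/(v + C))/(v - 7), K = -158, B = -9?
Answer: 2522377/112 ≈ 22521.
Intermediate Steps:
P(v) = (v + 2*v/(-12 + v))/(-7 + v) (P(v) = (v + (v + v)/(v - 12))/(v - 7) = (v + (2*v)/(-12 + v))/(-7 + v) = (v + 2*v/(-12 + v))/(-7 + v))
-143*(P(B) + K) = -143*(-9*(-10 - 9)/(84 + (-9)² - 19*(-9)) - 158) = -143*(-9*(-19)/(84 + 81 + 171) - 158) = -143*(-9*(-19)/336 - 158) = -143*(-9*1/336*(-19) - 158) = -143*(57/112 - 158) = -143*(-17639/112) = 2522377/112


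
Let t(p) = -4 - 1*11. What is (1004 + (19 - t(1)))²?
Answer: 1077444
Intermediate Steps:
t(p) = -15 (t(p) = -4 - 11 = -15)
(1004 + (19 - t(1)))² = (1004 + (19 - 1*(-15)))² = (1004 + (19 + 15))² = (1004 + 34)² = 1038² = 1077444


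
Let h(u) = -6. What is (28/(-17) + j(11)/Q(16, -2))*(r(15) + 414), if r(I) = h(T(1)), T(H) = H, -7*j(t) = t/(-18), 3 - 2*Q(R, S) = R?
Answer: -184952/273 ≈ -677.48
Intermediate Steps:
Q(R, S) = 3/2 - R/2
j(t) = t/126 (j(t) = -t/(7*(-18)) = -t*(-1)/(7*18) = -(-1)*t/126 = t/126)
r(I) = -6
(28/(-17) + j(11)/Q(16, -2))*(r(15) + 414) = (28/(-17) + ((1/126)*11)/(3/2 - ½*16))*(-6 + 414) = (28*(-1/17) + 11/(126*(3/2 - 8)))*408 = (-28/17 + 11/(126*(-13/2)))*408 = (-28/17 + (11/126)*(-2/13))*408 = (-28/17 - 11/819)*408 = -23119/13923*408 = -184952/273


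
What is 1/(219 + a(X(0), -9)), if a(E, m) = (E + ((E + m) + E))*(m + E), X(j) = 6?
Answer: 1/192 ≈ 0.0052083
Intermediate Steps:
a(E, m) = (E + m)*(m + 3*E) (a(E, m) = (E + (m + 2*E))*(E + m) = (m + 3*E)*(E + m) = (E + m)*(m + 3*E))
1/(219 + a(X(0), -9)) = 1/(219 + ((-9)² + 3*6² + 4*6*(-9))) = 1/(219 + (81 + 3*36 - 216)) = 1/(219 + (81 + 108 - 216)) = 1/(219 - 27) = 1/192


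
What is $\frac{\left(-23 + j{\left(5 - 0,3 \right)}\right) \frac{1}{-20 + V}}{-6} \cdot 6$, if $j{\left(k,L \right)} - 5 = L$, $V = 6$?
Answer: $- \frac{15}{14} \approx -1.0714$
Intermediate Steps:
$j{\left(k,L \right)} = 5 + L$
$\frac{\left(-23 + j{\left(5 - 0,3 \right)}\right) \frac{1}{-20 + V}}{-6} \cdot 6 = \frac{\left(-23 + \left(5 + 3\right)\right) \frac{1}{-20 + 6}}{-6} \cdot 6 = \frac{-23 + 8}{-14} \left(- \frac{1}{6}\right) 6 = \left(-15\right) \left(- \frac{1}{14}\right) \left(- \frac{1}{6}\right) 6 = \frac{15}{14} \left(- \frac{1}{6}\right) 6 = \left(- \frac{5}{28}\right) 6 = - \frac{15}{14}$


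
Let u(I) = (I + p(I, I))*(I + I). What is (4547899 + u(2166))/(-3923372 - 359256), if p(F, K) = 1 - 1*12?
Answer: -1983337/611804 ≈ -3.2418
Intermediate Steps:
p(F, K) = -11 (p(F, K) = 1 - 12 = -11)
u(I) = 2*I*(-11 + I) (u(I) = (I - 11)*(I + I) = (-11 + I)*(2*I) = 2*I*(-11 + I))
(4547899 + u(2166))/(-3923372 - 359256) = (4547899 + 2*2166*(-11 + 2166))/(-3923372 - 359256) = (4547899 + 2*2166*2155)/(-4282628) = (4547899 + 9335460)*(-1/4282628) = 13883359*(-1/4282628) = -1983337/611804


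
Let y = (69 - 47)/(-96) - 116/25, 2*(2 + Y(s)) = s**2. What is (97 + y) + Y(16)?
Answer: 261757/1200 ≈ 218.13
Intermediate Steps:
Y(s) = -2 + s**2/2
y = -5843/1200 (y = 22*(-1/96) - 116*1/25 = -11/48 - 116/25 = -5843/1200 ≈ -4.8692)
(97 + y) + Y(16) = (97 - 5843/1200) + (-2 + (1/2)*16**2) = 110557/1200 + (-2 + (1/2)*256) = 110557/1200 + (-2 + 128) = 110557/1200 + 126 = 261757/1200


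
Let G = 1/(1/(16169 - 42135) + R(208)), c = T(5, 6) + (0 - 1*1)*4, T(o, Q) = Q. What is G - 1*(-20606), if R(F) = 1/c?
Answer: 133766529/6491 ≈ 20608.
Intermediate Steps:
c = 2 (c = 6 + (0 - 1*1)*4 = 6 + (0 - 1)*4 = 6 - 1*4 = 6 - 4 = 2)
R(F) = ½ (R(F) = 1/2 = ½)
G = 12983/6491 (G = 1/(1/(16169 - 42135) + ½) = 1/(1/(-25966) + ½) = 1/(-1/25966 + ½) = 1/(6491/12983) = 12983/6491 ≈ 2.0002)
G - 1*(-20606) = 12983/6491 - 1*(-20606) = 12983/6491 + 20606 = 133766529/6491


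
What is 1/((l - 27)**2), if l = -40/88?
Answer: 121/91204 ≈ 0.0013267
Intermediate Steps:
l = -5/11 (l = -40*1/88 = -5/11 ≈ -0.45455)
1/((l - 27)**2) = 1/((-5/11 - 27)**2) = 1/((-302/11)**2) = 1/(91204/121) = 121/91204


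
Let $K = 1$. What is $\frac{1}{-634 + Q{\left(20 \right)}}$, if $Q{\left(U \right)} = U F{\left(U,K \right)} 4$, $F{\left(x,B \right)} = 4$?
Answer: $- \frac{1}{314} \approx -0.0031847$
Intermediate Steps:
$Q{\left(U \right)} = 16 U$ ($Q{\left(U \right)} = U 4 \cdot 4 = 4 U 4 = 16 U$)
$\frac{1}{-634 + Q{\left(20 \right)}} = \frac{1}{-634 + 16 \cdot 20} = \frac{1}{-634 + 320} = \frac{1}{-314} = - \frac{1}{314}$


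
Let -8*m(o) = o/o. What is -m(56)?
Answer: ⅛ ≈ 0.12500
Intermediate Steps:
m(o) = -⅛ (m(o) = -o/(8*o) = -⅛*1 = -⅛)
-m(56) = -1*(-⅛) = ⅛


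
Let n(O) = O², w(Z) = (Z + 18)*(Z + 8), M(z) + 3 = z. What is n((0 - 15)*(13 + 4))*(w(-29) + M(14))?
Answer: 15736050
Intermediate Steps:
M(z) = -3 + z
w(Z) = (8 + Z)*(18 + Z) (w(Z) = (18 + Z)*(8 + Z) = (8 + Z)*(18 + Z))
n((0 - 15)*(13 + 4))*(w(-29) + M(14)) = ((0 - 15)*(13 + 4))²*((144 + (-29)² + 26*(-29)) + (-3 + 14)) = (-15*17)²*((144 + 841 - 754) + 11) = (-255)²*(231 + 11) = 65025*242 = 15736050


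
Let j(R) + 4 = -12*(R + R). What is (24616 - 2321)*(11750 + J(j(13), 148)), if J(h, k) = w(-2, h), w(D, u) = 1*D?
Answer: 261921660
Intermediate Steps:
j(R) = -4 - 24*R (j(R) = -4 - 12*(R + R) = -4 - 24*R)
w(D, u) = D
J(h, k) = -2
(24616 - 2321)*(11750 + J(j(13), 148)) = (24616 - 2321)*(11750 - 2) = 22295*11748 = 261921660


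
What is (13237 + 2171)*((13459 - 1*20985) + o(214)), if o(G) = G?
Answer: -112663296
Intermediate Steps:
(13237 + 2171)*((13459 - 1*20985) + o(214)) = (13237 + 2171)*((13459 - 1*20985) + 214) = 15408*((13459 - 20985) + 214) = 15408*(-7526 + 214) = 15408*(-7312) = -112663296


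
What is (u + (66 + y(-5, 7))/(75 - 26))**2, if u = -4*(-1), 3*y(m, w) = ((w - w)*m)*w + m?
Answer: 609961/21609 ≈ 28.227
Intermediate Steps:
y(m, w) = m/3 (y(m, w) = (((w - w)*m)*w + m)/3 = ((0*m)*w + m)/3 = (0*w + m)/3 = (0 + m)/3 = m/3)
u = 4
(u + (66 + y(-5, 7))/(75 - 26))**2 = (4 + (66 + (1/3)*(-5))/(75 - 26))**2 = (4 + (66 - 5/3)/49)**2 = (4 + (193/3)*(1/49))**2 = (4 + 193/147)**2 = (781/147)**2 = 609961/21609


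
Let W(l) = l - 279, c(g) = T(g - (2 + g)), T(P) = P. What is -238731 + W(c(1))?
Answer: -239012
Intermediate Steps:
c(g) = -2 (c(g) = g - (2 + g) = g + (-2 - g) = -2)
W(l) = -279 + l
-238731 + W(c(1)) = -238731 + (-279 - 2) = -238731 - 281 = -239012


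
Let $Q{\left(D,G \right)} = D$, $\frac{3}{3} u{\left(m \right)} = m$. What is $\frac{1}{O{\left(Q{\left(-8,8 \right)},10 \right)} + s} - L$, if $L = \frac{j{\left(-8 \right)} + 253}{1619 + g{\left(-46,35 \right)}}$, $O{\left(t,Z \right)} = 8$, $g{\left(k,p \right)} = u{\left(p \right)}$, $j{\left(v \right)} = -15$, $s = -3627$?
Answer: $- \frac{431488}{2992913} \approx -0.14417$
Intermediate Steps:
$u{\left(m \right)} = m$
$g{\left(k,p \right)} = p$
$L = \frac{119}{827}$ ($L = \frac{-15 + 253}{1619 + 35} = \frac{238}{1654} = 238 \cdot \frac{1}{1654} = \frac{119}{827} \approx 0.14389$)
$\frac{1}{O{\left(Q{\left(-8,8 \right)},10 \right)} + s} - L = \frac{1}{8 - 3627} - \frac{119}{827} = \frac{1}{-3619} - \frac{119}{827} = - \frac{1}{3619} - \frac{119}{827} = - \frac{431488}{2992913}$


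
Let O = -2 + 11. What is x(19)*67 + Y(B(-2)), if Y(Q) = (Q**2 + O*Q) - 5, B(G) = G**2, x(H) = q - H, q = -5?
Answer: -1561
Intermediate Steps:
x(H) = -5 - H
O = 9
Y(Q) = -5 + Q**2 + 9*Q (Y(Q) = (Q**2 + 9*Q) - 5 = -5 + Q**2 + 9*Q)
x(19)*67 + Y(B(-2)) = (-5 - 1*19)*67 + (-5 + ((-2)**2)**2 + 9*(-2)**2) = (-5 - 19)*67 + (-5 + 4**2 + 9*4) = -24*67 + (-5 + 16 + 36) = -1608 + 47 = -1561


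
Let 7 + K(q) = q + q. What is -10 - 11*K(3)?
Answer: 1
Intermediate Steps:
K(q) = -7 + 2*q (K(q) = -7 + (q + q) = -7 + 2*q)
-10 - 11*K(3) = -10 - 11*(-7 + 2*3) = -10 - 11*(-7 + 6) = -10 - 11*(-1) = -10 + 11 = 1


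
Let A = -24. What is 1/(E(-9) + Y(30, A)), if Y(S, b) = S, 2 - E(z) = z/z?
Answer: 1/31 ≈ 0.032258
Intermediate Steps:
E(z) = 1 (E(z) = 2 - z/z = 2 - 1*1 = 2 - 1 = 1)
1/(E(-9) + Y(30, A)) = 1/(1 + 30) = 1/31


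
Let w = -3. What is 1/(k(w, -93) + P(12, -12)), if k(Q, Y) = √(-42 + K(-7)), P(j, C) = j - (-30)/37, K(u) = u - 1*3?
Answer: 8769/147932 - 1369*I*√13/147932 ≈ 0.059277 - 0.033367*I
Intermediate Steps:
K(u) = -3 + u (K(u) = u - 3 = -3 + u)
P(j, C) = 30/37 + j (P(j, C) = j - (-30)/37 = j - 1*(-30/37) = j + 30/37 = 30/37 + j)
k(Q, Y) = 2*I*√13 (k(Q, Y) = √(-42 + (-3 - 7)) = √(-42 - 10) = √(-52) = 2*I*√13)
1/(k(w, -93) + P(12, -12)) = 1/(2*I*√13 + (30/37 + 12)) = 1/(2*I*√13 + 474/37) = 1/(474/37 + 2*I*√13)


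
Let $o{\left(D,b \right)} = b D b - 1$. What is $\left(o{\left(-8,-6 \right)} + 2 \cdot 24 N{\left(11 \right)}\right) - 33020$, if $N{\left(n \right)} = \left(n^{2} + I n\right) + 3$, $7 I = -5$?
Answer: $- \frac{194139}{7} \approx -27734.0$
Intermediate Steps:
$I = - \frac{5}{7}$ ($I = \frac{1}{7} \left(-5\right) = - \frac{5}{7} \approx -0.71429$)
$N{\left(n \right)} = 3 + n^{2} - \frac{5 n}{7}$ ($N{\left(n \right)} = \left(n^{2} - \frac{5 n}{7}\right) + 3 = 3 + n^{2} - \frac{5 n}{7}$)
$o{\left(D,b \right)} = -1 + D b^{2}$ ($o{\left(D,b \right)} = D b b - 1 = D b^{2} - 1 = -1 + D b^{2}$)
$\left(o{\left(-8,-6 \right)} + 2 \cdot 24 N{\left(11 \right)}\right) - 33020 = \left(\left(-1 - 8 \left(-6\right)^{2}\right) + 2 \cdot 24 \left(3 + 11^{2} - \frac{55}{7}\right)\right) - 33020 = \left(\left(-1 - 288\right) + 48 \left(3 + 121 - \frac{55}{7}\right)\right) - 33020 = \left(\left(-1 - 288\right) + 48 \cdot \frac{813}{7}\right) - 33020 = \left(-289 + \frac{39024}{7}\right) - 33020 = \frac{37001}{7} - 33020 = - \frac{194139}{7}$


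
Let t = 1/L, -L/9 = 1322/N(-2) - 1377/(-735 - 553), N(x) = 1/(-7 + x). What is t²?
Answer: 1658944/19018953788463729 ≈ 8.7226e-11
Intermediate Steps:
L = 137909223/1288 (L = -9*(1322/(1/(-7 - 2)) - 1377/(-735 - 553)) = -9*(1322/(1/(-9)) - 1377/(-1288)) = -9*(1322/(-⅑) - 1377*(-1/1288)) = -9*(1322*(-9) + 1377/1288) = -9*(-11898 + 1377/1288) = -9*(-15323247/1288) = 137909223/1288 ≈ 1.0707e+5)
t = 1288/137909223 (t = 1/(137909223/1288) = 1288/137909223 ≈ 9.3395e-6)
t² = (1288/137909223)² = 1658944/19018953788463729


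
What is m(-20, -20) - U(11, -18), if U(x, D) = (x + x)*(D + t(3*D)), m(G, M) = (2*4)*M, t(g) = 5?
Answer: 126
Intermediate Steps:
m(G, M) = 8*M
U(x, D) = 2*x*(5 + D) (U(x, D) = (x + x)*(D + 5) = (2*x)*(5 + D) = 2*x*(5 + D))
m(-20, -20) - U(11, -18) = 8*(-20) - 2*11*(5 - 18) = -160 - 2*11*(-13) = -160 - 1*(-286) = -160 + 286 = 126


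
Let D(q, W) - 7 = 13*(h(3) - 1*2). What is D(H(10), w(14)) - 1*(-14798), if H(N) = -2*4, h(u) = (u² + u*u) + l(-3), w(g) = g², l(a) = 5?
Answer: 15078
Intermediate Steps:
h(u) = 5 + 2*u² (h(u) = (u² + u*u) + 5 = (u² + u²) + 5 = 2*u² + 5 = 5 + 2*u²)
H(N) = -8
D(q, W) = 280 (D(q, W) = 7 + 13*((5 + 2*3²) - 1*2) = 7 + 13*((5 + 2*9) - 2) = 7 + 13*((5 + 18) - 2) = 7 + 13*(23 - 2) = 7 + 13*21 = 7 + 273 = 280)
D(H(10), w(14)) - 1*(-14798) = 280 - 1*(-14798) = 280 + 14798 = 15078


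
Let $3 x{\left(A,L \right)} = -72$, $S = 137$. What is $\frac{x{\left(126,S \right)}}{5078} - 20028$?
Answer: $- \frac{50851104}{2539} \approx -20028.0$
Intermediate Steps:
$x{\left(A,L \right)} = -24$ ($x{\left(A,L \right)} = \frac{1}{3} \left(-72\right) = -24$)
$\frac{x{\left(126,S \right)}}{5078} - 20028 = - \frac{24}{5078} - 20028 = \left(-24\right) \frac{1}{5078} - 20028 = - \frac{12}{2539} - 20028 = - \frac{50851104}{2539}$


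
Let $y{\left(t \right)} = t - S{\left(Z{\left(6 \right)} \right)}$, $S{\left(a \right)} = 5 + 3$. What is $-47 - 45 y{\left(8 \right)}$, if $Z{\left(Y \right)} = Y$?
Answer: $-47$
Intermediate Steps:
$S{\left(a \right)} = 8$
$y{\left(t \right)} = -8 + t$ ($y{\left(t \right)} = t - 8 = -8 + t$)
$-47 - 45 y{\left(8 \right)} = -47 - 45 \left(-8 + 8\right) = -47 - 0 = -47 + 0 = -47$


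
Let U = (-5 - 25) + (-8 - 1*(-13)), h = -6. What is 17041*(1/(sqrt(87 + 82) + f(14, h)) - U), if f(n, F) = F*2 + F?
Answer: 2113084/5 ≈ 4.2262e+5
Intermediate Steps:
U = -25 (U = -30 + (-8 + 13) = -30 + 5 = -25)
f(n, F) = 3*F (f(n, F) = 2*F + F = 3*F)
17041*(1/(sqrt(87 + 82) + f(14, h)) - U) = 17041*(1/(sqrt(87 + 82) + 3*(-6)) - 1*(-25)) = 17041*(1/(sqrt(169) - 18) + 25) = 17041*(1/(13 - 18) + 25) = 17041*(1/(-5) + 25) = 17041*(-1/5 + 25) = 17041*(124/5) = 2113084/5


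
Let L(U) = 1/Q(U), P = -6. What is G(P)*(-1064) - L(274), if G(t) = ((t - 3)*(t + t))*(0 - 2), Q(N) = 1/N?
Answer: 229550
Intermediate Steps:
L(U) = U (L(U) = 1/(1/U) = U)
G(t) = -4*t*(-3 + t) (G(t) = ((-3 + t)*(2*t))*(-2) = (2*t*(-3 + t))*(-2) = -4*t*(-3 + t))
G(P)*(-1064) - L(274) = (4*(-6)*(3 - 1*(-6)))*(-1064) - 1*274 = (4*(-6)*(3 + 6))*(-1064) - 274 = (4*(-6)*9)*(-1064) - 274 = -216*(-1064) - 274 = 229824 - 274 = 229550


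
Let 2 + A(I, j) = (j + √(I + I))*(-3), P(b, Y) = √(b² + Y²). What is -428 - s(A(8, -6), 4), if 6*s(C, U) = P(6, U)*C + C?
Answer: -1286/3 - 4*√13/3 ≈ -433.47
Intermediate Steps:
P(b, Y) = √(Y² + b²)
A(I, j) = -2 - 3*j - 3*√2*√I (A(I, j) = -2 + (j + √(I + I))*(-3) = -2 + (j + √(2*I))*(-3) = -2 + (j + √2*√I)*(-3) = -2 + (-3*j - 3*√2*√I) = -2 - 3*j - 3*√2*√I)
s(C, U) = C/6 + C*√(36 + U²)/6 (s(C, U) = (√(U² + 6²)*C + C)/6 = (√(U² + 36)*C + C)/6 = (√(36 + U²)*C + C)/6 = (C*√(36 + U²) + C)/6 = (C + C*√(36 + U²))/6 = C/6 + C*√(36 + U²)/6)
-428 - s(A(8, -6), 4) = -428 - (-2 - 3*(-6) - 3*√2*√8)*(1 + √(36 + 4²))/6 = -428 - (-2 + 18 - 3*√2*2*√2)*(1 + √(36 + 16))/6 = -428 - (-2 + 18 - 12)*(1 + √52)/6 = -428 - 4*(1 + 2*√13)/6 = -428 - (⅔ + 4*√13/3) = -428 + (-⅔ - 4*√13/3) = -1286/3 - 4*√13/3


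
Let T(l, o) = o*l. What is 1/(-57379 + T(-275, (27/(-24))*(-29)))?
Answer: -8/530807 ≈ -1.5071e-5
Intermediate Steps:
T(l, o) = l*o
1/(-57379 + T(-275, (27/(-24))*(-29))) = 1/(-57379 - 275*27/(-24)*(-29)) = 1/(-57379 - 275*27*(-1/24)*(-29)) = 1/(-57379 - (-2475)*(-29)/8) = 1/(-57379 - 275*261/8) = 1/(-57379 - 71775/8) = 1/(-530807/8) = -8/530807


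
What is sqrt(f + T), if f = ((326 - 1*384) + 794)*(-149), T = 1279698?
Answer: sqrt(1170034) ≈ 1081.7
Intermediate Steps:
f = -109664 (f = ((326 - 384) + 794)*(-149) = (-58 + 794)*(-149) = 736*(-149) = -109664)
sqrt(f + T) = sqrt(-109664 + 1279698) = sqrt(1170034)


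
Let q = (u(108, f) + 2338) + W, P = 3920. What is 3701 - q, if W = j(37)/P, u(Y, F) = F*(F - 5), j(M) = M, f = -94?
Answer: -31136597/3920 ≈ -7943.0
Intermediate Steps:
u(Y, F) = F*(-5 + F)
W = 37/3920 ≈ 0.0094388
q = 45644517/3920 (q = (-94*(-5 - 94) + 2338) + 37/3920 = (-94*(-99) + 2338) + 37/3920 = (9306 + 2338) + 37/3920 = 11644 + 37/3920 = 45644517/3920 ≈ 11644.)
3701 - q = 3701 - 1*45644517/3920 = 3701 - 45644517/3920 = -31136597/3920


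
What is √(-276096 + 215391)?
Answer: 3*I*√6745 ≈ 246.38*I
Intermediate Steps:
√(-276096 + 215391) = √(-60705) = 3*I*√6745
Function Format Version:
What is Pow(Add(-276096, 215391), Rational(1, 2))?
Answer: Mul(3, I, Pow(6745, Rational(1, 2))) ≈ Mul(246.38, I)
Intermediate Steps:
Pow(Add(-276096, 215391), Rational(1, 2)) = Pow(-60705, Rational(1, 2)) = Mul(3, I, Pow(6745, Rational(1, 2)))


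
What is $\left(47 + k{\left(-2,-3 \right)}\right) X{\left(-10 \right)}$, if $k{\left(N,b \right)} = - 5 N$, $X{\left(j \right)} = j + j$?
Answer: $-1140$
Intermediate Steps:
$X{\left(j \right)} = 2 j$
$\left(47 + k{\left(-2,-3 \right)}\right) X{\left(-10 \right)} = \left(47 - -10\right) 2 \left(-10\right) = \left(47 + 10\right) \left(-20\right) = 57 \left(-20\right) = -1140$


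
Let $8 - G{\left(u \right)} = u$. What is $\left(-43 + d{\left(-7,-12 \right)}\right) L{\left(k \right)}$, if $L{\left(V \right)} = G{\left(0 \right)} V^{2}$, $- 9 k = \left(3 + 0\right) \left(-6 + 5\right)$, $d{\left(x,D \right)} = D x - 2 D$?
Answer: $\frac{520}{9} \approx 57.778$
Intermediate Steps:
$d{\left(x,D \right)} = - 2 D + D x$
$G{\left(u \right)} = 8 - u$
$k = \frac{1}{3}$ ($k = - \frac{\left(3 + 0\right) \left(-6 + 5\right)}{9} = - \frac{3 \left(-1\right)}{9} = \left(- \frac{1}{9}\right) \left(-3\right) = \frac{1}{3} \approx 0.33333$)
$L{\left(V \right)} = 8 V^{2}$ ($L{\left(V \right)} = \left(8 - 0\right) V^{2} = \left(8 + 0\right) V^{2} = 8 V^{2}$)
$\left(-43 + d{\left(-7,-12 \right)}\right) L{\left(k \right)} = \left(-43 - 12 \left(-2 - 7\right)\right) \frac{8}{9} = \left(-43 - -108\right) 8 \cdot \frac{1}{9} = \left(-43 + 108\right) \frac{8}{9} = 65 \cdot \frac{8}{9} = \frac{520}{9}$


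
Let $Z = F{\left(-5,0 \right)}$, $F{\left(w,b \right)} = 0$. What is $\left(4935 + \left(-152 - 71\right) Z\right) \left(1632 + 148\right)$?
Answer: $8784300$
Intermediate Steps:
$Z = 0$
$\left(4935 + \left(-152 - 71\right) Z\right) \left(1632 + 148\right) = \left(4935 + \left(-152 - 71\right) 0\right) \left(1632 + 148\right) = \left(4935 + \left(-152 - 71\right) 0\right) 1780 = \left(4935 - 0\right) 1780 = \left(4935 + 0\right) 1780 = 4935 \cdot 1780 = 8784300$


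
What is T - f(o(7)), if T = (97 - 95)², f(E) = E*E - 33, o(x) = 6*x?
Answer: -1727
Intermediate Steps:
f(E) = -33 + E² (f(E) = E² - 33 = -33 + E²)
T = 4 (T = 2² = 4)
T - f(o(7)) = 4 - (-33 + (6*7)²) = 4 - (-33 + 42²) = 4 - (-33 + 1764) = 4 - 1*1731 = 4 - 1731 = -1727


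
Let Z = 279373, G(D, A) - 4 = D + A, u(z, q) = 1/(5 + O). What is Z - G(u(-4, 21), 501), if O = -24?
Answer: 5298493/19 ≈ 2.7887e+5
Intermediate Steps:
u(z, q) = -1/19 (u(z, q) = 1/(5 - 24) = 1/(-19) = -1/19)
G(D, A) = 4 + A + D (G(D, A) = 4 + (D + A) = 4 + (A + D) = 4 + A + D)
Z - G(u(-4, 21), 501) = 279373 - (4 + 501 - 1/19) = 279373 - 1*9594/19 = 279373 - 9594/19 = 5298493/19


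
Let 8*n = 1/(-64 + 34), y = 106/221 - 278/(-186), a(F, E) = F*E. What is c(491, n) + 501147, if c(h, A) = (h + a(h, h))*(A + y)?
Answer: 133877691419/137020 ≈ 9.7707e+5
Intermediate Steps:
a(F, E) = E*F
y = 40577/20553 (y = 106*(1/221) - 278*(-1/186) = 106/221 + 139/93 = 40577/20553 ≈ 1.9743)
n = -1/240 (n = 1/(8*(-64 + 34)) = (⅛)/(-30) = (⅛)*(-1/30) = -1/240 ≈ -0.0041667)
c(h, A) = (40577/20553 + A)*(h + h²) (c(h, A) = (h + h*h)*(A + 40577/20553) = (h + h²)*(40577/20553 + A) = (40577/20553 + A)*(h + h²))
c(491, n) + 501147 = (1/20553)*491*(40577 + 20553*(-1/240) + 40577*491 + 20553*(-1/240)*491) + 501147 = (1/20553)*491*(40577 - 6851/80 + 19923307 - 3363841/80) + 501147 = (1/20553)*491*(398435007/20) + 501147 = 65210529479/137020 + 501147 = 133877691419/137020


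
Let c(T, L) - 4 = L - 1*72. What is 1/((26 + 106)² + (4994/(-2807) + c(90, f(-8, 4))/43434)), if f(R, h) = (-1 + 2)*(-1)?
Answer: 40639746/708034566611 ≈ 5.7398e-5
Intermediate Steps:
f(R, h) = -1 (f(R, h) = 1*(-1) = -1)
c(T, L) = -68 + L (c(T, L) = 4 + (L - 1*72) = 4 + (L - 72) = 4 + (-72 + L) = -68 + L)
1/((26 + 106)² + (4994/(-2807) + c(90, f(-8, 4))/43434)) = 1/((26 + 106)² + (4994/(-2807) + (-68 - 1)/43434)) = 1/(132² + (4994*(-1/2807) - 69*1/43434)) = 1/(17424 + (-4994/2807 - 23/14478)) = 1/(17424 - 72367693/40639746) = 1/(708034566611/40639746) = 40639746/708034566611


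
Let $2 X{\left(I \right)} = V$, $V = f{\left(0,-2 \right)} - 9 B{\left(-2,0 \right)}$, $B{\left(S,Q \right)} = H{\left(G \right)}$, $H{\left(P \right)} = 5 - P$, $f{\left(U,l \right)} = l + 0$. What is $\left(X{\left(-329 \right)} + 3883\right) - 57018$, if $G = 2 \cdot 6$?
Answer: $- \frac{106209}{2} \approx -53105.0$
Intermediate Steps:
$f{\left(U,l \right)} = l$
$G = 12$
$B{\left(S,Q \right)} = -7$ ($B{\left(S,Q \right)} = 5 - 12 = -7$)
$V = 61$ ($V = -2 - -63 = -2 + 63 = 61$)
$X{\left(I \right)} = \frac{61}{2}$ ($X{\left(I \right)} = \frac{1}{2} \cdot 61 = \frac{61}{2}$)
$\left(X{\left(-329 \right)} + 3883\right) - 57018 = \left(\frac{61}{2} + 3883\right) - 57018 = \frac{7827}{2} - 57018 = - \frac{106209}{2}$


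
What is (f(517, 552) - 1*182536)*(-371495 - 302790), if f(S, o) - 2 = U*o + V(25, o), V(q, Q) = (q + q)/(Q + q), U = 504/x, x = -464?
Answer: 2066260645813680/16733 ≈ 1.2348e+11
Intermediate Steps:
U = -63/58 (U = 504/(-464) = 504*(-1/464) = -63/58 ≈ -1.0862)
V(q, Q) = 2*q/(Q + q) (V(q, Q) = (2*q)/(Q + q) = 2*q/(Q + q))
f(S, o) = 2 + 50/(25 + o) - 63*o/58 (f(S, o) = 2 + (-63*o/58 + 2*25/(o + 25)) = 2 + (-63*o/58 + 2*25/(25 + o)) = 2 + (-63*o/58 + 50/(25 + o)) = 2 + (50/(25 + o) - 63*o/58) = 2 + 50/(25 + o) - 63*o/58)
(f(517, 552) - 1*182536)*(-371495 - 302790) = ((2900 + (25 + 552)*(116 - 63*552))/(58*(25 + 552)) - 1*182536)*(-371495 - 302790) = ((1/58)*(2900 + 577*(116 - 34776))/577 - 182536)*(-674285) = ((1/58)*(1/577)*(2900 + 577*(-34660)) - 182536)*(-674285) = ((1/58)*(1/577)*(2900 - 19998820) - 182536)*(-674285) = ((1/58)*(1/577)*(-19995920) - 182536)*(-674285) = (-9997960/16733 - 182536)*(-674285) = -3064372848/16733*(-674285) = 2066260645813680/16733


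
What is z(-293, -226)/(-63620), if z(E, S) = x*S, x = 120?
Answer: 1356/3181 ≈ 0.42628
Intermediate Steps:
z(E, S) = 120*S
z(-293, -226)/(-63620) = (120*(-226))/(-63620) = -27120*(-1/63620) = 1356/3181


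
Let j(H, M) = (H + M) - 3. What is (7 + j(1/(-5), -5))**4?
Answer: 1296/625 ≈ 2.0736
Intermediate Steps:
j(H, M) = -3 + H + M
(7 + j(1/(-5), -5))**4 = (7 + (-3 + 1/(-5) - 5))**4 = (7 + (-3 - 1/5 - 5))**4 = (7 - 41/5)**4 = (-6/5)**4 = 1296/625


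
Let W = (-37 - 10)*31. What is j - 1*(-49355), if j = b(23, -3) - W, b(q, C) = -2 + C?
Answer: 50807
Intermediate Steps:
W = -1457 (W = -47*31 = -1457)
j = 1452 (j = (-2 - 3) - 1*(-1457) = -5 + 1457 = 1452)
j - 1*(-49355) = 1452 - 1*(-49355) = 1452 + 49355 = 50807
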